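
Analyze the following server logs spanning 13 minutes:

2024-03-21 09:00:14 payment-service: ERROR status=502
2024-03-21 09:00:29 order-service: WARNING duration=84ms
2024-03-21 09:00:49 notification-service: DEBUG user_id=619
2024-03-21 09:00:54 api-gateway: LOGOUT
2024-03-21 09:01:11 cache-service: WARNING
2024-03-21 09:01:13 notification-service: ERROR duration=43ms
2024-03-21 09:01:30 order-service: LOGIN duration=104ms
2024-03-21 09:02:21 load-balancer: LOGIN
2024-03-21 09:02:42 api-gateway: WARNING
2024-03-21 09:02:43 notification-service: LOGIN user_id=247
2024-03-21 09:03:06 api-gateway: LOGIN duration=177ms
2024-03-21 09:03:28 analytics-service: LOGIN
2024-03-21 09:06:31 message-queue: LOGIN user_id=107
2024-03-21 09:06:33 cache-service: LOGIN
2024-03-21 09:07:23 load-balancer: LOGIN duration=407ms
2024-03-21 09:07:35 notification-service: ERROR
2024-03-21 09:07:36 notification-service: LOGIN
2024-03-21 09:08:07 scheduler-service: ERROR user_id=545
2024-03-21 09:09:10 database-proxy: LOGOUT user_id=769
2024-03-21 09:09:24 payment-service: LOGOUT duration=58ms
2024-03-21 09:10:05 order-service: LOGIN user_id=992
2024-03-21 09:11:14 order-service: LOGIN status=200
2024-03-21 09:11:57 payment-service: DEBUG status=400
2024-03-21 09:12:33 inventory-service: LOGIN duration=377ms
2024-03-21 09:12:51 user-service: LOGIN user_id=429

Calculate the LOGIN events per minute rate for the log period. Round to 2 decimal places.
1.0

To calculate the rate:

1. Count total LOGIN events: 13
2. Total time period: 13 minutes
3. Rate = 13 / 13 = 1.0 events per minute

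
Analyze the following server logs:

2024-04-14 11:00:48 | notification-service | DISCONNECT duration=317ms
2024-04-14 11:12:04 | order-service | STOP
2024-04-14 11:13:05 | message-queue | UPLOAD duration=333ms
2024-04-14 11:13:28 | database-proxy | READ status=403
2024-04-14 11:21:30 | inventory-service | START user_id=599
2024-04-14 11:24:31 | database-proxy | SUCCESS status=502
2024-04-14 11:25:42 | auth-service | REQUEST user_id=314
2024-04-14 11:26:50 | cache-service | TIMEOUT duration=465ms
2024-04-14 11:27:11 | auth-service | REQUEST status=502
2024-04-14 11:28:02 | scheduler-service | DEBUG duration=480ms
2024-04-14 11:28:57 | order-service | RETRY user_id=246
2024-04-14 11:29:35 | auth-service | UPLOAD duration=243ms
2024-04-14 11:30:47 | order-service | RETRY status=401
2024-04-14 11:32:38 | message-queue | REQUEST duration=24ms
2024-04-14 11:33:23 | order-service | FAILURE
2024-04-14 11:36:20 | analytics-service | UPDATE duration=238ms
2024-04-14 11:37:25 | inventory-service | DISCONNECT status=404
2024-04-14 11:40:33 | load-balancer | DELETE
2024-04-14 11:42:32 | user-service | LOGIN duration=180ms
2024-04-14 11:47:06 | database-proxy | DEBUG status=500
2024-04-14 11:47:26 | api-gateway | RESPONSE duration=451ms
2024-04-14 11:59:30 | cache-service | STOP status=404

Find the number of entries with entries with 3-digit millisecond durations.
8

To find matching entries:

1. Pattern to match: entries with 3-digit millisecond durations
2. Scan each log entry for the pattern
3. Count matches: 8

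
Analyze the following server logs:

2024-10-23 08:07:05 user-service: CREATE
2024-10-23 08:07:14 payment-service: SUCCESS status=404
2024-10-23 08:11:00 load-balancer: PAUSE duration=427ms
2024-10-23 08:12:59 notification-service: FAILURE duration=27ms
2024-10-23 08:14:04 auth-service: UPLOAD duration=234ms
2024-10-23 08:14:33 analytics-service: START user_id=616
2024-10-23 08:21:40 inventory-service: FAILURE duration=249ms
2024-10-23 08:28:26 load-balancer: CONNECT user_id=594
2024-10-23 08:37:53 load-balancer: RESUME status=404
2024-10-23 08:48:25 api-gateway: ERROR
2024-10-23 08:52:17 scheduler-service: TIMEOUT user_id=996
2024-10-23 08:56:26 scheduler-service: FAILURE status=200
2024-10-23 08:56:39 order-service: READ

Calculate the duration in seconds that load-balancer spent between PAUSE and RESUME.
1613

To calculate state duration:

1. Find PAUSE event for load-balancer: 2024-10-23 08:11:00
2. Find RESUME event for load-balancer: 2024-10-23 08:37:53
3. Calculate duration: 2024-10-23 08:37:53 - 2024-10-23 08:11:00 = 1613 seconds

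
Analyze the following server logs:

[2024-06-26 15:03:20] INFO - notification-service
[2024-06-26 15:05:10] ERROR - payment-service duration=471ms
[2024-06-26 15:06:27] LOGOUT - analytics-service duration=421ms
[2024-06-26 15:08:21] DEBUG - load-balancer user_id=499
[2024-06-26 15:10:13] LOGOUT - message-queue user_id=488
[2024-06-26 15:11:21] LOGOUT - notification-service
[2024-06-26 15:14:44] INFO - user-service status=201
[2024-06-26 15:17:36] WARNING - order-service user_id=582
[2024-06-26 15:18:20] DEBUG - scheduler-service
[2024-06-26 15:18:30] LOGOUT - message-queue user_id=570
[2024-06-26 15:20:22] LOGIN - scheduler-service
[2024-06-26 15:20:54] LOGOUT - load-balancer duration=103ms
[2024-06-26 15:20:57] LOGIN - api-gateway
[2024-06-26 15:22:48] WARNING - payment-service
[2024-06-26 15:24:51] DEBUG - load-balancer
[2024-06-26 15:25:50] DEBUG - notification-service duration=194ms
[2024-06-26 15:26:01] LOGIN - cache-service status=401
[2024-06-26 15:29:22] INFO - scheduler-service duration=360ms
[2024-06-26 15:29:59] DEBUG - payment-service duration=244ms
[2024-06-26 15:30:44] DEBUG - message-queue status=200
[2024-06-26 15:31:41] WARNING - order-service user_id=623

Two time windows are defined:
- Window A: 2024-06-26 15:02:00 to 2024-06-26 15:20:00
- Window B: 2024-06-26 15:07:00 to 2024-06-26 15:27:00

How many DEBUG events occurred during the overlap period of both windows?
2

To find overlap events:

1. Window A: 2024-06-26 15:02:00 to 2024-06-26 15:20:00
2. Window B: 2024-06-26 15:07:00 to 2024-06-26 15:27:00
3. Overlap period: 2024-06-26 15:07:00 to 2024-06-26 15:20:00
4. Count DEBUG events in overlap: 2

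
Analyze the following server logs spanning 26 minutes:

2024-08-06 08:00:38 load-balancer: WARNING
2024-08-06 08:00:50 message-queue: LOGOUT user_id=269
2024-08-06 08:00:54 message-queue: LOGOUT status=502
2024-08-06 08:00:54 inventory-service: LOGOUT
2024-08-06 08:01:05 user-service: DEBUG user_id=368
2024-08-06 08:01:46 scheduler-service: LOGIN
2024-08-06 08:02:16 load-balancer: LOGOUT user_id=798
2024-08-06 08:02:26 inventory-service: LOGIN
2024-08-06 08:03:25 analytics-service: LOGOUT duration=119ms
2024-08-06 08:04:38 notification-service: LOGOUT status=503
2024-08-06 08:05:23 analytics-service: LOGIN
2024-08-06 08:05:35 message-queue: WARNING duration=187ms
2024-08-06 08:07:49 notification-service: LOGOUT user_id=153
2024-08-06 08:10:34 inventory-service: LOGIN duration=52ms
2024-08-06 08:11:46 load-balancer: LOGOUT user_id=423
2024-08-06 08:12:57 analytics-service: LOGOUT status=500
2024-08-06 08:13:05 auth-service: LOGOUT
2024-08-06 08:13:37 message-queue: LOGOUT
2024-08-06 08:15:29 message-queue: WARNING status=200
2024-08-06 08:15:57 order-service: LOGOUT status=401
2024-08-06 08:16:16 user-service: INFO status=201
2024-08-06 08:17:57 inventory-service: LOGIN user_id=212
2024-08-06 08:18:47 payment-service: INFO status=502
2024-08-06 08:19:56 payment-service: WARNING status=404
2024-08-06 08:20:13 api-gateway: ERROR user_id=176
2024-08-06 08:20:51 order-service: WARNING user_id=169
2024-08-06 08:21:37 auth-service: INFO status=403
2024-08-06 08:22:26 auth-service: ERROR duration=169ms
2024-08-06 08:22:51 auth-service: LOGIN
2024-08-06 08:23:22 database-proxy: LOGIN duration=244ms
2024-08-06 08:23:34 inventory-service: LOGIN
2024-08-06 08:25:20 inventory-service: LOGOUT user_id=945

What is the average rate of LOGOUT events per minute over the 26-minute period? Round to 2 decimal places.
0.5

To calculate the rate:

1. Count total LOGOUT events: 13
2. Total time period: 26 minutes
3. Rate = 13 / 26 = 0.5 events per minute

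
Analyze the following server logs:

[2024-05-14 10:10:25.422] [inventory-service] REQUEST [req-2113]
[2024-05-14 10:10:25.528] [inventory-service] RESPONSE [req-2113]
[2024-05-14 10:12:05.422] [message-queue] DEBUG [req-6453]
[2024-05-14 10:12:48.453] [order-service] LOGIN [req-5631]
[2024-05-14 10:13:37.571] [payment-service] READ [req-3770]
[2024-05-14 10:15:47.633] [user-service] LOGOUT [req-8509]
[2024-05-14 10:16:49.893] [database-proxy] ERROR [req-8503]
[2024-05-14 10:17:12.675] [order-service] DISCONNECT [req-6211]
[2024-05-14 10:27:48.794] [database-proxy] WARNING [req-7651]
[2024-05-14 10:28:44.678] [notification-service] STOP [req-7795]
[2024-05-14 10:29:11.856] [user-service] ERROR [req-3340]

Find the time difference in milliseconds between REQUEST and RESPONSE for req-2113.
106

To calculate latency:

1. Find REQUEST with id req-2113: 2024-05-14 10:10:25.422
2. Find RESPONSE with id req-2113: 2024-05-14 10:10:25.528
3. Latency: 2024-05-14 10:10:25.528 - 2024-05-14 10:10:25.422 = 106ms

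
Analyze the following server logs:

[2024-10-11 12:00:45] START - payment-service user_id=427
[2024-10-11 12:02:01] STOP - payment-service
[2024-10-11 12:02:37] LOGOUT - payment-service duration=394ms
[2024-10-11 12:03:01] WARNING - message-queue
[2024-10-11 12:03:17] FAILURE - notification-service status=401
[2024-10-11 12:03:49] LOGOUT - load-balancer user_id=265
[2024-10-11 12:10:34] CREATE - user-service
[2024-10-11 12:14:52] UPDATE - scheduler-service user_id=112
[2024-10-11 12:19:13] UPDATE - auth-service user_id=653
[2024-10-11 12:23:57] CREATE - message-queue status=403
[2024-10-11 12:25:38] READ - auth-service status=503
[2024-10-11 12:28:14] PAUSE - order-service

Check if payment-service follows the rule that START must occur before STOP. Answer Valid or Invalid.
Valid

To validate ordering:

1. Required order: START → STOP
2. Rule: START must occur before STOP
3. Check actual order of events for payment-service
4. Result: Valid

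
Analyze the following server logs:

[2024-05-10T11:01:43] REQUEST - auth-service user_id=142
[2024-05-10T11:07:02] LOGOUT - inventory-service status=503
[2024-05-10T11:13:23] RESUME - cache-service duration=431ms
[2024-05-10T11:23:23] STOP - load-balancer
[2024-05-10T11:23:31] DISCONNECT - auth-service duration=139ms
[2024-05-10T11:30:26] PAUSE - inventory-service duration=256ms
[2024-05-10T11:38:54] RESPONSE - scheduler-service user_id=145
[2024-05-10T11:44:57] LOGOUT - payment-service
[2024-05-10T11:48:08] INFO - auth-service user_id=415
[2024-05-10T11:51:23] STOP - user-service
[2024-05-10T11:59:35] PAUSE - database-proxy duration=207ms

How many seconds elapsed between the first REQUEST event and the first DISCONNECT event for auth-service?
1308

To find the time between events:

1. Locate the first REQUEST event for auth-service: 2024-05-10T11:01:43
2. Locate the first DISCONNECT event for auth-service: 2024-05-10T11:23:31
3. Calculate the difference: 2024-05-10T11:23:31 - 2024-05-10T11:01:43 = 1308 seconds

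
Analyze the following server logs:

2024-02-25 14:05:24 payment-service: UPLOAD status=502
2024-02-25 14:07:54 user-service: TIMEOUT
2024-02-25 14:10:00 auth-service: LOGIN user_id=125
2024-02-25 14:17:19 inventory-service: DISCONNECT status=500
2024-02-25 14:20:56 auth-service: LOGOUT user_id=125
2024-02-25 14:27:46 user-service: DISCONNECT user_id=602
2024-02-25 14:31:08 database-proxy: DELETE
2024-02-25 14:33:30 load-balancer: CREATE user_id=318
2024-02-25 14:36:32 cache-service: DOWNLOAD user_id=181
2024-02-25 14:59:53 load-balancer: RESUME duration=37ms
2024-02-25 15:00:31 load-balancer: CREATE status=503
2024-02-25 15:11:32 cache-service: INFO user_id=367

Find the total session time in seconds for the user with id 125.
656

To calculate session duration:

1. Find LOGIN event for user_id=125: 2024-02-25 14:10:00
2. Find LOGOUT event for user_id=125: 2024-02-25 14:20:56
3. Session duration: 2024-02-25 14:20:56 - 2024-02-25 14:10:00 = 656 seconds (10 minutes)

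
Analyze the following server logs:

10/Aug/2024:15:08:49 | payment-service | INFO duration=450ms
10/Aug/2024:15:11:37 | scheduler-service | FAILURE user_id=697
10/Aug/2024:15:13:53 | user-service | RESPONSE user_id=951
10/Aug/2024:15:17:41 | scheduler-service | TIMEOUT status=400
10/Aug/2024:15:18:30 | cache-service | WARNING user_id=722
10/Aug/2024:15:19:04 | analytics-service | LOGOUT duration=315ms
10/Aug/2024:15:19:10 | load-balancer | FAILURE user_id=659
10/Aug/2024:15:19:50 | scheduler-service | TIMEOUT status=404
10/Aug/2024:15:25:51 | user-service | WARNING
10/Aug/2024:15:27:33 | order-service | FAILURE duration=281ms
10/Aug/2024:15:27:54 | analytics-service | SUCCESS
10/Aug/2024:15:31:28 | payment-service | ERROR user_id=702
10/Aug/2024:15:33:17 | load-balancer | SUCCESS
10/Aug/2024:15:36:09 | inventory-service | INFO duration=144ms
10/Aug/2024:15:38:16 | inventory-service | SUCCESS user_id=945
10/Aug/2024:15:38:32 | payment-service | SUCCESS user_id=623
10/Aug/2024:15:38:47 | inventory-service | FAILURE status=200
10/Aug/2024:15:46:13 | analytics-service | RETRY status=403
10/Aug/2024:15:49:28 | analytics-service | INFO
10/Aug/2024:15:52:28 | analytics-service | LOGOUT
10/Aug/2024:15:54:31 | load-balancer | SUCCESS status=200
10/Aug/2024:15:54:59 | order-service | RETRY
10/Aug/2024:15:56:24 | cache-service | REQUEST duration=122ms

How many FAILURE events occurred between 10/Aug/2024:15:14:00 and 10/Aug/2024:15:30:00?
2

To count events in the time window:

1. Window boundaries: 10/Aug/2024:15:14:00 to 10/Aug/2024:15:30:00
2. Filter for FAILURE events within this window
3. Count matching events: 2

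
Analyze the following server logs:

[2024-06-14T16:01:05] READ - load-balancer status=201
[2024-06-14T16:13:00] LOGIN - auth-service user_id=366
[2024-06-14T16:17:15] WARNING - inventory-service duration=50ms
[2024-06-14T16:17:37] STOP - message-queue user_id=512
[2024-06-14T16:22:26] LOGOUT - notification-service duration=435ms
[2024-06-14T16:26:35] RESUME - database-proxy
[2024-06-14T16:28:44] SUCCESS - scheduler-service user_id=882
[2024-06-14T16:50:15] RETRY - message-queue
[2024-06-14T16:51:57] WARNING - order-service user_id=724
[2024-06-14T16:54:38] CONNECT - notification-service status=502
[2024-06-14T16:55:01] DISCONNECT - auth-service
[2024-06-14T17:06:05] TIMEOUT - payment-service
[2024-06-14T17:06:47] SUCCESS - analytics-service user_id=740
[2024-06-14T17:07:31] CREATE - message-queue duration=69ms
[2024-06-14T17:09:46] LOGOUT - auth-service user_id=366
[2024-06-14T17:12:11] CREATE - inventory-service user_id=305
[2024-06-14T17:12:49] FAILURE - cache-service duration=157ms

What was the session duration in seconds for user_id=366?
3406

To calculate session duration:

1. Find LOGIN event for user_id=366: 2024-06-14T16:13:00
2. Find LOGOUT event for user_id=366: 2024-06-14T17:09:46
3. Session duration: 2024-06-14T17:09:46 - 2024-06-14T16:13:00 = 3406 seconds (56 minutes)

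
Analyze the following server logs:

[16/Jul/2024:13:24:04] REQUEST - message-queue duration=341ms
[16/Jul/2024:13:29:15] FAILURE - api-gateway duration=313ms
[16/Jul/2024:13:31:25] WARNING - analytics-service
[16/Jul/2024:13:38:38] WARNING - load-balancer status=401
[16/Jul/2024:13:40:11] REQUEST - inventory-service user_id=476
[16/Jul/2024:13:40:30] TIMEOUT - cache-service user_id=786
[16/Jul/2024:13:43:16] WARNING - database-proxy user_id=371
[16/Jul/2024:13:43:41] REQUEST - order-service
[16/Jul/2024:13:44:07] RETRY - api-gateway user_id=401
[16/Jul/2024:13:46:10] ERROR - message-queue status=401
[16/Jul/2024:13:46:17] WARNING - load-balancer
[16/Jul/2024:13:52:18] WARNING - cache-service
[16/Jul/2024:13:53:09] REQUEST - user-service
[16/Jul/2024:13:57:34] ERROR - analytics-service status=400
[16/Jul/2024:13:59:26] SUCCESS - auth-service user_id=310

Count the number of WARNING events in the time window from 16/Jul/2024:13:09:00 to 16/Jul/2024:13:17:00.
0

To count events in the time window:

1. Window boundaries: 16/Jul/2024:13:09:00 to 16/Jul/2024:13:17:00
2. Filter for WARNING events within this window
3. Count matching events: 0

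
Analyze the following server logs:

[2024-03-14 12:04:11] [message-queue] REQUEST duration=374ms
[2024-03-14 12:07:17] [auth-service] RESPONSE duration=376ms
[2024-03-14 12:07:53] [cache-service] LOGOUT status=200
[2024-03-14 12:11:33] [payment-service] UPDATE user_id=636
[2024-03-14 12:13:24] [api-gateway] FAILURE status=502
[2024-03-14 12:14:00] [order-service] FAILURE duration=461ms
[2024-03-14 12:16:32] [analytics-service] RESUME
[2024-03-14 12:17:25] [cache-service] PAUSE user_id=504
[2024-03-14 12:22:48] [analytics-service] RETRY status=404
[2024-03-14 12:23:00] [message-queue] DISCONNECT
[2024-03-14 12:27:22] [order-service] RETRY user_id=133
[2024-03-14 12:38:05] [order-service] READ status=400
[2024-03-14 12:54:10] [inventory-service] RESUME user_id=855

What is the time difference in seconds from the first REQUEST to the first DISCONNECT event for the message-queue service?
1129

To find the time between events:

1. Locate the first REQUEST event for message-queue: 2024-03-14 12:04:11
2. Locate the first DISCONNECT event for message-queue: 2024-03-14 12:23:00
3. Calculate the difference: 2024-03-14 12:23:00 - 2024-03-14 12:04:11 = 1129 seconds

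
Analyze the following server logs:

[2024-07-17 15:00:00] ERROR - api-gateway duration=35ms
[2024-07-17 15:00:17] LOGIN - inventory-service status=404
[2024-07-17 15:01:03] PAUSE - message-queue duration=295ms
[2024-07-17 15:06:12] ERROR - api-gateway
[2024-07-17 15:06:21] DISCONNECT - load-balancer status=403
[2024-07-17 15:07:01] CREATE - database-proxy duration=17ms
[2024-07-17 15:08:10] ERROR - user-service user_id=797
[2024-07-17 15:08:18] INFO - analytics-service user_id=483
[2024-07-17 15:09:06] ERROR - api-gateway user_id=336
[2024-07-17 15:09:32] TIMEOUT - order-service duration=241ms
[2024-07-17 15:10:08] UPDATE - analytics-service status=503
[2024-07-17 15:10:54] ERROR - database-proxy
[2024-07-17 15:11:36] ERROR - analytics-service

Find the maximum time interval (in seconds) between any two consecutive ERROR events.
372

To find the longest gap:

1. Extract all ERROR events in chronological order
2. Calculate time differences between consecutive events
3. Find the maximum difference
4. Longest gap: 372 seconds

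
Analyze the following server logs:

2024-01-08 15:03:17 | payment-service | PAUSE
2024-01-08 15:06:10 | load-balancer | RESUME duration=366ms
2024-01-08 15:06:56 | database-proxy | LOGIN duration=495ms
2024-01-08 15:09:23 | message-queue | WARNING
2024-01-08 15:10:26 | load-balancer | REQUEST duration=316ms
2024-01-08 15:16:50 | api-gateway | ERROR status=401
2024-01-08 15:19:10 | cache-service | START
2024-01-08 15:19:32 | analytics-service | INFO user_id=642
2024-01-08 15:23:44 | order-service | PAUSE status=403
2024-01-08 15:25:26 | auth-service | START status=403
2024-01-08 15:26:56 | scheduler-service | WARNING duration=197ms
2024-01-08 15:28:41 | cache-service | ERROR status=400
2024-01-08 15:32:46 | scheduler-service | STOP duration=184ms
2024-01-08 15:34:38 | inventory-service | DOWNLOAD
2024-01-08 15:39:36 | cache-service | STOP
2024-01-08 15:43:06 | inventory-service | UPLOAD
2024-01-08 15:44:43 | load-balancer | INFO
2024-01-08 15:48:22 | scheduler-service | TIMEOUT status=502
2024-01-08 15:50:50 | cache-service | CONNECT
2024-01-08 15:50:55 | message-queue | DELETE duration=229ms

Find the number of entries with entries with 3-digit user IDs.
1

To find matching entries:

1. Pattern to match: entries with 3-digit user IDs
2. Scan each log entry for the pattern
3. Count matches: 1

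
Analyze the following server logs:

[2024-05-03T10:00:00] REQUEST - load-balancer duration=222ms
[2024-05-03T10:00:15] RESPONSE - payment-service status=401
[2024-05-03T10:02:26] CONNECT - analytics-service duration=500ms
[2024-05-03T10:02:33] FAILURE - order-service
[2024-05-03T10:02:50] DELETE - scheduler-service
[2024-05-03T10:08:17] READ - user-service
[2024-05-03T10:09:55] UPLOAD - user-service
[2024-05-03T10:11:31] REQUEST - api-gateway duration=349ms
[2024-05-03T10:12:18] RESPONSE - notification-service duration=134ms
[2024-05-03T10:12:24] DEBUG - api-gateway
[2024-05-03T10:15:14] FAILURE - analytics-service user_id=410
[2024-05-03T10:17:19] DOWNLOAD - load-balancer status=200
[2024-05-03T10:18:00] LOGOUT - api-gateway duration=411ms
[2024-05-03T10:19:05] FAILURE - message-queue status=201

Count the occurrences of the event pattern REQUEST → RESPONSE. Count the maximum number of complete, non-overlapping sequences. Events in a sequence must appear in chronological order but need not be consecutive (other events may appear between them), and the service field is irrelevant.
2

To count sequences:

1. Look for pattern: REQUEST → RESPONSE
2. Greedily scan the log in chronological order, matching each sequence element in turn (ignoring service)
3. Each time the full pattern completes, increment the count and restart matching from the next event
4. Complete non-overlapping sequences found: 2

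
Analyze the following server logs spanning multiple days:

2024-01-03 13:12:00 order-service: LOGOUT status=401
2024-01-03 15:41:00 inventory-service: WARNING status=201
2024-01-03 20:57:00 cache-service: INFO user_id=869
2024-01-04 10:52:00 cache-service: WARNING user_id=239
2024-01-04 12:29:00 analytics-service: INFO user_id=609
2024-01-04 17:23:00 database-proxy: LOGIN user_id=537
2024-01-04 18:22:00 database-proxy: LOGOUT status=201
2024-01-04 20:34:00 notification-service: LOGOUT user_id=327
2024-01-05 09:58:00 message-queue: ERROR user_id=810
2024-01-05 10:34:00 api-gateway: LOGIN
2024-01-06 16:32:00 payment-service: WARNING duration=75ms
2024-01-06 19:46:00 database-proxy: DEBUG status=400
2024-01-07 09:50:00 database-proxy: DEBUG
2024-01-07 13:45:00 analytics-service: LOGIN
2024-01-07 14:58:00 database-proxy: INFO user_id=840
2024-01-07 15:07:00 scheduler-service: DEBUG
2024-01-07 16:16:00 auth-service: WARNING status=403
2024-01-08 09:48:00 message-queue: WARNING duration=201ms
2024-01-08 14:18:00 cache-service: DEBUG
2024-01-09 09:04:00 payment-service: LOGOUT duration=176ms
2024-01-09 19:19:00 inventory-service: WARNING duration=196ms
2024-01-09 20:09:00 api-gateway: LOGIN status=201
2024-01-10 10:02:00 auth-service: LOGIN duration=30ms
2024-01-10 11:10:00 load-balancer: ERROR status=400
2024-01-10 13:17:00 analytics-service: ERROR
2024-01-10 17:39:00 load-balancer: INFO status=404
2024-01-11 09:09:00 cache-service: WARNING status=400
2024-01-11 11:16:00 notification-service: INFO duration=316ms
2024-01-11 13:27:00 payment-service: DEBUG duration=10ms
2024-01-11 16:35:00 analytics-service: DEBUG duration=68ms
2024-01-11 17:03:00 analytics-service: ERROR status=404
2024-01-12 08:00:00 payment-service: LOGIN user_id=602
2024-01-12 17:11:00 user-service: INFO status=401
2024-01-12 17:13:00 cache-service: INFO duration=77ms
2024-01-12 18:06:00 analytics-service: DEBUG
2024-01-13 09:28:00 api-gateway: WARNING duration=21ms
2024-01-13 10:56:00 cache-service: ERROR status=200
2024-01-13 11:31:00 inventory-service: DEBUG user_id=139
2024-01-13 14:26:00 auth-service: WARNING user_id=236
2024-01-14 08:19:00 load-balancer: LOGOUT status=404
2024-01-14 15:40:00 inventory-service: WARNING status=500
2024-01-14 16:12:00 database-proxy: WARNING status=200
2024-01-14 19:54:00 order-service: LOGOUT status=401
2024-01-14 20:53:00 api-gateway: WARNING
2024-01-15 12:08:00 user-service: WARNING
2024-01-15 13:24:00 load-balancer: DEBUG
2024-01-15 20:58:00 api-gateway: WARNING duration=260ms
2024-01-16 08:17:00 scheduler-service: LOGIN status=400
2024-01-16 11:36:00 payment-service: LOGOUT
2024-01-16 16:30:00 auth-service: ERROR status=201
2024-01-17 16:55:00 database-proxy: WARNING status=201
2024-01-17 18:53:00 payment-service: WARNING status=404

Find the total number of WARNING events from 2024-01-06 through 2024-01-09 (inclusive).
4

To filter by date range:

1. Date range: 2024-01-06 through 2024-01-09, both dates inclusive
2. Filter for WARNING events whose date falls in this range
3. Count matching events: 4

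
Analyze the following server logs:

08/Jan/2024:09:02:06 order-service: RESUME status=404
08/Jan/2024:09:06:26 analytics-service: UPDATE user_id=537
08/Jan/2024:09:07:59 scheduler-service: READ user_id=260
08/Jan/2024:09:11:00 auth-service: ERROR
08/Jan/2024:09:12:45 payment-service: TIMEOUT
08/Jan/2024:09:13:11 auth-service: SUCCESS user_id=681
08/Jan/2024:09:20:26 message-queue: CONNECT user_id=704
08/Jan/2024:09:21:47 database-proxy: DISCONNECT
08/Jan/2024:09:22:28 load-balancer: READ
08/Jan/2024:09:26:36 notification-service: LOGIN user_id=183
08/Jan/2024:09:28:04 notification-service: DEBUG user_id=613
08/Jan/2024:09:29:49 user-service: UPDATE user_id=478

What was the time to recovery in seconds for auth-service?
131

To calculate recovery time:

1. Find ERROR event for auth-service: 08/Jan/2024:09:11:00
2. Find next SUCCESS event for auth-service: 08/Jan/2024:09:13:11
3. Recovery time: 08/Jan/2024:09:13:11 - 08/Jan/2024:09:11:00 = 131 seconds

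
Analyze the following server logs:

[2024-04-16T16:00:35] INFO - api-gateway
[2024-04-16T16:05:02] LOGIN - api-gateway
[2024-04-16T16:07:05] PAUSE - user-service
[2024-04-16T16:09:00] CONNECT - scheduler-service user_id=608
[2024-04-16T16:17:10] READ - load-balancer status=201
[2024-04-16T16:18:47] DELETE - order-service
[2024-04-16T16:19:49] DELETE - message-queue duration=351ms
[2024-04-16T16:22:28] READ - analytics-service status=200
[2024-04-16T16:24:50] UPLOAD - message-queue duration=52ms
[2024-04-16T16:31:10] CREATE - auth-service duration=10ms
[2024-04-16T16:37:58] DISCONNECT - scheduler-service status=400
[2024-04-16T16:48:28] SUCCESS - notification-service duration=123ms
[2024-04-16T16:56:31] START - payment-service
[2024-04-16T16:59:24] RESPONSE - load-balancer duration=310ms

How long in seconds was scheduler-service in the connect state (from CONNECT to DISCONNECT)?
1738

To calculate state duration:

1. Find CONNECT event for scheduler-service: 2024-04-16T16:09:00
2. Find DISCONNECT event for scheduler-service: 2024-04-16T16:37:58
3. Calculate duration: 2024-04-16T16:37:58 - 2024-04-16T16:09:00 = 1738 seconds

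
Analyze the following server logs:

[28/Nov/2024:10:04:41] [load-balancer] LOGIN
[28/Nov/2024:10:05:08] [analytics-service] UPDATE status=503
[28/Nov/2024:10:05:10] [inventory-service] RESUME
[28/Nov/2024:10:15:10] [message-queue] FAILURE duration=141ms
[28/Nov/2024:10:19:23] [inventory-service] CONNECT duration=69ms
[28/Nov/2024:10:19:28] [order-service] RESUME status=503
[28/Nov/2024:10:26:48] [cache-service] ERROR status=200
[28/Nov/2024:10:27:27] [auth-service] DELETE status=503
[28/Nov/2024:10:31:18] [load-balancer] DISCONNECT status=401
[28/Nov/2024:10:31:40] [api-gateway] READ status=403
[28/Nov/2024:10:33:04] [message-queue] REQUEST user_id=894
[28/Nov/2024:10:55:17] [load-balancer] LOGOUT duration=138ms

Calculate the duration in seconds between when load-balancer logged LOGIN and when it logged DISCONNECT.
1597

To find the time between events:

1. Locate the first LOGIN event for load-balancer: 28/Nov/2024:10:04:41
2. Locate the first DISCONNECT event for load-balancer: 28/Nov/2024:10:31:18
3. Calculate the difference: 28/Nov/2024:10:31:18 - 28/Nov/2024:10:04:41 = 1597 seconds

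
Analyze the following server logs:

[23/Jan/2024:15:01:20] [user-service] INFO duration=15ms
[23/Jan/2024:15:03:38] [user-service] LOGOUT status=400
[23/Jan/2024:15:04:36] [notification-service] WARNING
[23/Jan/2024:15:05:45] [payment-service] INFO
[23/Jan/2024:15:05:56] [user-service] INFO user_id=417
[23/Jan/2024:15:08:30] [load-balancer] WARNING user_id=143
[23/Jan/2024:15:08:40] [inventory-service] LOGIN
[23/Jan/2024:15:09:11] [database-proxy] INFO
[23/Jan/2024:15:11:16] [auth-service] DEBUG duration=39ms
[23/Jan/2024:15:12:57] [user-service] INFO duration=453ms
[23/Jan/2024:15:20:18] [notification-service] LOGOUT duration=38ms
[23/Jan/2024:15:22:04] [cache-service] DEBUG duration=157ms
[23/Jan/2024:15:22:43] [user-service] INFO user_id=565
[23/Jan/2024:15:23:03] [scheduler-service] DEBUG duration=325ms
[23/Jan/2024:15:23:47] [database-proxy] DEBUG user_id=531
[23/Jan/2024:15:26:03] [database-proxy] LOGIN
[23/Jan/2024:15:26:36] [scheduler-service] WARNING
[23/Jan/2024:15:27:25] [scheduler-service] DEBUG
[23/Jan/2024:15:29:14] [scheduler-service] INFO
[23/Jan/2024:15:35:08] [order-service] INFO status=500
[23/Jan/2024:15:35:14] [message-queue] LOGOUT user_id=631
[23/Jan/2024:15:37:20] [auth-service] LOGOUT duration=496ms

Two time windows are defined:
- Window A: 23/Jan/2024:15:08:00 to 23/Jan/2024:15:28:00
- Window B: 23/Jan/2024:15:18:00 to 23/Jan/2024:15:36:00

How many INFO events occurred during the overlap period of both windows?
1

To find overlap events:

1. Window A: 23/Jan/2024:15:08:00 to 23/Jan/2024:15:28:00
2. Window B: 23/Jan/2024:15:18:00 to 23/Jan/2024:15:36:00
3. Overlap period: 23/Jan/2024:15:18:00 to 23/Jan/2024:15:28:00
4. Count INFO events in overlap: 1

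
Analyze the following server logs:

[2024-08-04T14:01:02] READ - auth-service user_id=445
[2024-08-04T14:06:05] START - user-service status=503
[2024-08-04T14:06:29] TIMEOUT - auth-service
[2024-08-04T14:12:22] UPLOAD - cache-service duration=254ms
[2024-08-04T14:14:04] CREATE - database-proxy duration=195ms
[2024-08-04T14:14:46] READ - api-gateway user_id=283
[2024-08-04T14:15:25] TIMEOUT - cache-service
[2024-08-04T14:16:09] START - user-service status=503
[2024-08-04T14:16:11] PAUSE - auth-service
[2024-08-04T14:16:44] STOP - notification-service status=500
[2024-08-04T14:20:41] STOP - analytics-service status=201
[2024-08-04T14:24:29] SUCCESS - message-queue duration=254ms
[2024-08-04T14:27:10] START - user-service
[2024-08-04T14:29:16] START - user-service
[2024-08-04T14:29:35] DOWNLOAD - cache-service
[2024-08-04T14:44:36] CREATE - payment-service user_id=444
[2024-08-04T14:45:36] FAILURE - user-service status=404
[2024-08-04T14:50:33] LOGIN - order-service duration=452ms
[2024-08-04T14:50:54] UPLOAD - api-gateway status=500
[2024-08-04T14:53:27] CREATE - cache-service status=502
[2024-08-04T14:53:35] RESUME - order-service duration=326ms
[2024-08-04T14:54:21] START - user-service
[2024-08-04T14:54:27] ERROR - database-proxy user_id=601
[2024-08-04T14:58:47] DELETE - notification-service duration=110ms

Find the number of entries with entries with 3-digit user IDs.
4

To find matching entries:

1. Pattern to match: entries with 3-digit user IDs
2. Scan each log entry for the pattern
3. Count matches: 4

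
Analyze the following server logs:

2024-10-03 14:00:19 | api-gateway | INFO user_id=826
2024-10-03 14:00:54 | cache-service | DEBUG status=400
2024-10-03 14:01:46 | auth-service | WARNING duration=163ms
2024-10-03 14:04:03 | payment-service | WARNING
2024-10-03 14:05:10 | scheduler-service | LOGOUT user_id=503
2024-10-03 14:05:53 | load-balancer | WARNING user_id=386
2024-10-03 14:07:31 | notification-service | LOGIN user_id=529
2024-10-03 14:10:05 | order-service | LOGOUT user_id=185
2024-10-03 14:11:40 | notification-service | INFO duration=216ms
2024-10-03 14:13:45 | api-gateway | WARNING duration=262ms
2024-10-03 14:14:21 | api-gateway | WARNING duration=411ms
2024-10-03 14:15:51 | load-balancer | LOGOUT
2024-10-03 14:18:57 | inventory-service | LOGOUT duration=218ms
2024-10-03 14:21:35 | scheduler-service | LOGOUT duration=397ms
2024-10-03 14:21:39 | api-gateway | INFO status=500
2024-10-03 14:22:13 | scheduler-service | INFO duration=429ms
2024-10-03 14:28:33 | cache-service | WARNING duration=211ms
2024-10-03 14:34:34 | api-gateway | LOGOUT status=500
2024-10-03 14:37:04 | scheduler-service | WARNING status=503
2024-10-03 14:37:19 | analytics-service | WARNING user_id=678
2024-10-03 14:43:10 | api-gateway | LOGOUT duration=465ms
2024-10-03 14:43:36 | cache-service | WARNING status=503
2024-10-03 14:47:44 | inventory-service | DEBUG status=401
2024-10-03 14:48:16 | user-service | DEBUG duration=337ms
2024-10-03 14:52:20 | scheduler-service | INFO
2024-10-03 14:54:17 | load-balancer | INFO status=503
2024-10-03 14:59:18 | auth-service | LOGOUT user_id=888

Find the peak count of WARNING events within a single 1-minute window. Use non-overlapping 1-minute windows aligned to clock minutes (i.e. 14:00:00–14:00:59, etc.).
2

To find the burst window:

1. Divide the log period into non-overlapping 1-minute windows starting at 14:00
2. Count WARNING events in each window
3. Find the window with maximum count
4. Maximum events in a window: 2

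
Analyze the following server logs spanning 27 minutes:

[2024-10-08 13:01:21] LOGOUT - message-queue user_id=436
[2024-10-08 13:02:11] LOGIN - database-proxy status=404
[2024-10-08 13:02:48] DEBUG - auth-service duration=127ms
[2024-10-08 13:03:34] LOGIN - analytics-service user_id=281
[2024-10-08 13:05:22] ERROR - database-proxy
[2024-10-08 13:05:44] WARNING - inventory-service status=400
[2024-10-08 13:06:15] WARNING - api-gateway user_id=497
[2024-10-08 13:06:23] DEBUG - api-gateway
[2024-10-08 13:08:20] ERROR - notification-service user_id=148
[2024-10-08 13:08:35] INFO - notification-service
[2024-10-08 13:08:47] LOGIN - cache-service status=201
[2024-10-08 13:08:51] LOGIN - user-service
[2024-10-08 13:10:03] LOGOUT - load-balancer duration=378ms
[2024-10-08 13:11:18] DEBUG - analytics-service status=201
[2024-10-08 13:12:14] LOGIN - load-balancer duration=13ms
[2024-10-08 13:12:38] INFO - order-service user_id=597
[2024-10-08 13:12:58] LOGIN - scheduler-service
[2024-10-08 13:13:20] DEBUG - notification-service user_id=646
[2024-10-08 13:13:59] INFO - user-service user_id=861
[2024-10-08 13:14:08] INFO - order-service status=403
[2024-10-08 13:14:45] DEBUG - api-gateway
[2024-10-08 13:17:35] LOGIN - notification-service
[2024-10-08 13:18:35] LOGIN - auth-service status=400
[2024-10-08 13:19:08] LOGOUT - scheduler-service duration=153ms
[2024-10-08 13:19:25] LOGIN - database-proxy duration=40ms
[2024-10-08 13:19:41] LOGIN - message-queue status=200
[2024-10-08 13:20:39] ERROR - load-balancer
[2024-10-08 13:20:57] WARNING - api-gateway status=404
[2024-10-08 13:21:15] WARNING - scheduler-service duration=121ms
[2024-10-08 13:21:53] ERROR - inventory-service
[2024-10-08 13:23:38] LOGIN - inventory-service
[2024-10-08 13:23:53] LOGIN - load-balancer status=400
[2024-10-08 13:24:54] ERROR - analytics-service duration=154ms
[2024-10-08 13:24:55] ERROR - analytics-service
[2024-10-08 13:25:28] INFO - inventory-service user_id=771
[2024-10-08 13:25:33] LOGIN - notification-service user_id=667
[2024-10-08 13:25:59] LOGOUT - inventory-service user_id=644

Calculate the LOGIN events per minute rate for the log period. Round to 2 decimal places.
0.48

To calculate the rate:

1. Count total LOGIN events: 13
2. Total time period: 27 minutes
3. Rate = 13 / 27 = 0.48 events per minute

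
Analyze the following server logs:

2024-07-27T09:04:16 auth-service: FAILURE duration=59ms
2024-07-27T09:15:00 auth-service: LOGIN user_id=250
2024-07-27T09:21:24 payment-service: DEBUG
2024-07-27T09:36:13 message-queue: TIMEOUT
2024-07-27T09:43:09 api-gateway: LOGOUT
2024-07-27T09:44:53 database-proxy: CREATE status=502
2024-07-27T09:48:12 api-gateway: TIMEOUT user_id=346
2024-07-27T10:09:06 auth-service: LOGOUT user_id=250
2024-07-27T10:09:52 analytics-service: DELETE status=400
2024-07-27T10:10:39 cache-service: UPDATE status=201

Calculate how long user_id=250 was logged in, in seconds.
3246

To calculate session duration:

1. Find LOGIN event for user_id=250: 2024-07-27T09:15:00
2. Find LOGOUT event for user_id=250: 2024-07-27T10:09:06
3. Session duration: 2024-07-27T10:09:06 - 2024-07-27T09:15:00 = 3246 seconds (54 minutes)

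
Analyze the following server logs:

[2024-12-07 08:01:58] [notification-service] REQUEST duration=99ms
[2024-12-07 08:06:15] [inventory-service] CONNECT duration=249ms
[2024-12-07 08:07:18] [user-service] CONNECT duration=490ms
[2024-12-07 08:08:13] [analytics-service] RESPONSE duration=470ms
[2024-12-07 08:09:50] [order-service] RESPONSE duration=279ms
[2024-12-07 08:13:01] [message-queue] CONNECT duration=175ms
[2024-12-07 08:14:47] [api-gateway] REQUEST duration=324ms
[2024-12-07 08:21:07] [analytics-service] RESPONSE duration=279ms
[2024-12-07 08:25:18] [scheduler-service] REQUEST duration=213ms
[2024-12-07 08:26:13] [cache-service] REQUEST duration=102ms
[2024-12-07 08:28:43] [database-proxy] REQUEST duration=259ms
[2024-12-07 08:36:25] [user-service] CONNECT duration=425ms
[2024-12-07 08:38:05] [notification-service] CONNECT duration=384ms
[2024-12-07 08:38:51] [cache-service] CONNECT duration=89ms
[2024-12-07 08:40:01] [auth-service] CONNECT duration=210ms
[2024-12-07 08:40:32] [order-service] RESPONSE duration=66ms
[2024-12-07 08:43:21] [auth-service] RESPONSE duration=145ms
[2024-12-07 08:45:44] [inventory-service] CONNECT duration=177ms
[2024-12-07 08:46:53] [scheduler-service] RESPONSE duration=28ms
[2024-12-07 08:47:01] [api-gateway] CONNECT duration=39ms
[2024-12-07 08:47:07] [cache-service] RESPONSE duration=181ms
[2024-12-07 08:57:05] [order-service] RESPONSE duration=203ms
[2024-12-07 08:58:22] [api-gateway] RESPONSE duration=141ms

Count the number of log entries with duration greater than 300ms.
5

To count timeouts:

1. Threshold: 300ms
2. Extract duration from each log entry
3. Count entries where duration > 300
4. Timeout count: 5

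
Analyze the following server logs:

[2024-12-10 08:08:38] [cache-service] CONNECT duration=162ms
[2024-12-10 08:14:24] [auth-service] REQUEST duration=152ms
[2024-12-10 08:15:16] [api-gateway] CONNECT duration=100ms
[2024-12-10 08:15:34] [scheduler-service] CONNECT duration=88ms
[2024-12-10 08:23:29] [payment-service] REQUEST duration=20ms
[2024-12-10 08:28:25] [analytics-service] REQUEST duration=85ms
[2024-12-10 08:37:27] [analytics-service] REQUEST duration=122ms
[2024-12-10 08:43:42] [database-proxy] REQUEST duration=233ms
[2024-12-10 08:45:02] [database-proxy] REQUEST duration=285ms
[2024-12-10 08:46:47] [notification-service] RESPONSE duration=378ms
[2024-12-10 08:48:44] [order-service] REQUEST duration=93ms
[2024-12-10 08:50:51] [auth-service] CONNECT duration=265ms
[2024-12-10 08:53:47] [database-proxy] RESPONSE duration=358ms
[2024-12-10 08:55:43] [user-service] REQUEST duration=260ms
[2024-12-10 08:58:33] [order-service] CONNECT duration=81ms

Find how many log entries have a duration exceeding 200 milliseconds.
6

To count timeouts:

1. Threshold: 200ms
2. Extract duration from each log entry
3. Count entries where duration > 200
4. Timeout count: 6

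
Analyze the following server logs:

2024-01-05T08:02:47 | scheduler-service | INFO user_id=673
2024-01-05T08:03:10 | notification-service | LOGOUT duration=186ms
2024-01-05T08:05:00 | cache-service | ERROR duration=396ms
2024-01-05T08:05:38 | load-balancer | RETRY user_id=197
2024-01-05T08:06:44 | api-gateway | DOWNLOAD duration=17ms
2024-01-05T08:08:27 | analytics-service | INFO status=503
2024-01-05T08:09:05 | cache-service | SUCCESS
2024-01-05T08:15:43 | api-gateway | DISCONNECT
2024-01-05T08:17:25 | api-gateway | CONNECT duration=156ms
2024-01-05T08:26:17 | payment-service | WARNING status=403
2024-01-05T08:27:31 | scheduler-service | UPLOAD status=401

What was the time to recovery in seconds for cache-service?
245

To calculate recovery time:

1. Find ERROR event for cache-service: 2024-01-05T08:05:00
2. Find next SUCCESS event for cache-service: 2024-01-05T08:09:05
3. Recovery time: 2024-01-05T08:09:05 - 2024-01-05T08:05:00 = 245 seconds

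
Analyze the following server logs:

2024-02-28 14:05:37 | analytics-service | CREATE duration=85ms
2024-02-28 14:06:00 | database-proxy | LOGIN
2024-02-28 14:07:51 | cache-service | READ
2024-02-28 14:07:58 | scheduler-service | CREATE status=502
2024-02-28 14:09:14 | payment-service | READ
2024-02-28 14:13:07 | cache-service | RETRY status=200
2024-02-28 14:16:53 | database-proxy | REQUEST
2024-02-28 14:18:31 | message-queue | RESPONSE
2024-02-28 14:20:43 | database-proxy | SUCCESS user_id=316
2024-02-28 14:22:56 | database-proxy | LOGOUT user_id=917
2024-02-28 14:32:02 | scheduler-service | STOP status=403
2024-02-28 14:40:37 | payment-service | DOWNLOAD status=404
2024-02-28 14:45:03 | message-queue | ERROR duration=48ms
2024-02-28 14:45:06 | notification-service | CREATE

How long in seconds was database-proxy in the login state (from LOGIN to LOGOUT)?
1016

To calculate state duration:

1. Find LOGIN event for database-proxy: 2024-02-28 14:06:00
2. Find LOGOUT event for database-proxy: 2024-02-28 14:22:56
3. Calculate duration: 2024-02-28 14:22:56 - 2024-02-28 14:06:00 = 1016 seconds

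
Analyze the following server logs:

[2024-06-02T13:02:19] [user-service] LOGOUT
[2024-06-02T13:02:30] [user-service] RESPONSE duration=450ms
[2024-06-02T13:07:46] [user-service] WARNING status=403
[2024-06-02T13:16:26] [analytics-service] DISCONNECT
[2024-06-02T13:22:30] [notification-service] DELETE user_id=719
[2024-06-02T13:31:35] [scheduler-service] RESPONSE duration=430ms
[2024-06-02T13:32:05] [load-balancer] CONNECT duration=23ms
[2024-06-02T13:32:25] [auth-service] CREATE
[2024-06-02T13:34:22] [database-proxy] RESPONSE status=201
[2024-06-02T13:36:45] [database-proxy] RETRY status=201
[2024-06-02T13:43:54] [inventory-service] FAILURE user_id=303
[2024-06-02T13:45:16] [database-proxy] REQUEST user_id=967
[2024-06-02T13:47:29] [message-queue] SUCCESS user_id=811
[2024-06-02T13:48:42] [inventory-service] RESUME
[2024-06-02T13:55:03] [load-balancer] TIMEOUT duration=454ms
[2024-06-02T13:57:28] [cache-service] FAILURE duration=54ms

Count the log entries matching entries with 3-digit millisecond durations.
3

To find matching entries:

1. Pattern to match: entries with 3-digit millisecond durations
2. Scan each log entry for the pattern
3. Count matches: 3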